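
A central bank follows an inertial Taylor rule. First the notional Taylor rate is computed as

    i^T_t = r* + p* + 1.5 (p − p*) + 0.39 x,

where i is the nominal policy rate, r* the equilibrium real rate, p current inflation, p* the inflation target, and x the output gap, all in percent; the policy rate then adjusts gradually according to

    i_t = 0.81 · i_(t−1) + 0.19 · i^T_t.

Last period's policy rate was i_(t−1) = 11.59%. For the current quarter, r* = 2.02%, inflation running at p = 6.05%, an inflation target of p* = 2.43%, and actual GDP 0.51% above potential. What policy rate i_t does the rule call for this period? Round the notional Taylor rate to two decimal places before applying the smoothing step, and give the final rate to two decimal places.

Output 0.51% above potential → x = 0.51.
i^T_t = 2.02 + 2.43 + 1.5 × (6.05 − 2.43) + 0.39 × 0.51
   = 2.02 + 2.43 + 5.43 + 0.1989 = 10.08
i_t = 0.81 × 11.59 + 0.19 × 10.08 = 9.3879 + 1.9152 = 11.30

11.30%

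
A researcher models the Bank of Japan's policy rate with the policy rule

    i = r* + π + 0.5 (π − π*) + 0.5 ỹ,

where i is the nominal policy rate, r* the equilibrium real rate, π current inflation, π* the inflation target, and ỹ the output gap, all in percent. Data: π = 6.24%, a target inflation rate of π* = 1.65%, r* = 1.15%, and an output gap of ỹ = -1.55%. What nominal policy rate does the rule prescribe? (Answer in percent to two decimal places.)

i = 1.15 + 6.24 + 0.5 × (6.24 − 1.65) + 0.5 × (-1.55)
   = 1.15 + 6.24 + 2.295 − 0.775 = 8.91

8.91%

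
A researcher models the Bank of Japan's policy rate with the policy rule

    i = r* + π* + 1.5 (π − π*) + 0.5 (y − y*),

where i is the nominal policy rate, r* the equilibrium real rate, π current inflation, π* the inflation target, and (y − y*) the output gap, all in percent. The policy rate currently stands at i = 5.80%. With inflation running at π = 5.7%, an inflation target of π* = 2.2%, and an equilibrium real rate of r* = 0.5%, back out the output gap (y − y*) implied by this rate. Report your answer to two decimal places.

-4.30%

0.5 (y − y*) = 5.80 − 0.5 − 2.2 − 1.5 × (5.7 − 2.2) = -2.15
(y − y*) = -2.15 / 0.5 = -4.30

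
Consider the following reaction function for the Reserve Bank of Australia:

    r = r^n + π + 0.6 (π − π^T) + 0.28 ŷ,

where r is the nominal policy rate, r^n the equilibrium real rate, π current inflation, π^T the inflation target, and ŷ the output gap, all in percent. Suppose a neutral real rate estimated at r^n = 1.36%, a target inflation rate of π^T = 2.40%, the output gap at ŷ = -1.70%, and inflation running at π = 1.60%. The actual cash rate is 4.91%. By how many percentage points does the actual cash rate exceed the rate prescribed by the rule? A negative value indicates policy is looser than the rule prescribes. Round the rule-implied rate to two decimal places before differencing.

r = 1.36 + 1.60 + 0.6 × (1.60 − 2.40) + 0.28 × (-1.70)
   = 1.36 + 1.6 − 0.48 − 0.476 = 2.00
Deviation = 4.91 − 2.00 = 2.91 pp.

2.91 pp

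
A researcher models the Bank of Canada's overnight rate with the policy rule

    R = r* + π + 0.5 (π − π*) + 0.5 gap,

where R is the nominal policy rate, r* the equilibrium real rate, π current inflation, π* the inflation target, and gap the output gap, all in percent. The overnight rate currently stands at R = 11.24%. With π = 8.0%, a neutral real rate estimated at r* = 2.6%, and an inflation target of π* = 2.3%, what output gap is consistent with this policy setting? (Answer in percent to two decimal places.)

-4.42%

0.5 gap = 11.24 − 2.6 − 8.0 − 0.5 × (8.0 − 2.3) = -2.21
gap = -2.21 / 0.5 = -4.42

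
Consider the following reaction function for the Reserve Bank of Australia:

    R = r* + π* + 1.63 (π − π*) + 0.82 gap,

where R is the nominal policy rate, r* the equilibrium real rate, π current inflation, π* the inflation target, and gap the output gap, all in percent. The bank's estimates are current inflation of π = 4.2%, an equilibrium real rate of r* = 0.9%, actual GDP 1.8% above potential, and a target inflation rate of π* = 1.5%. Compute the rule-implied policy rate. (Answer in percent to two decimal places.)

Output 1.8% above potential → gap = 1.8.
R = 0.9 + 1.5 + 1.63 × (4.2 − 1.5) + 0.82 × 1.8
   = 0.9 + 1.5 + 4.401 + 1.476 = 8.28

8.28%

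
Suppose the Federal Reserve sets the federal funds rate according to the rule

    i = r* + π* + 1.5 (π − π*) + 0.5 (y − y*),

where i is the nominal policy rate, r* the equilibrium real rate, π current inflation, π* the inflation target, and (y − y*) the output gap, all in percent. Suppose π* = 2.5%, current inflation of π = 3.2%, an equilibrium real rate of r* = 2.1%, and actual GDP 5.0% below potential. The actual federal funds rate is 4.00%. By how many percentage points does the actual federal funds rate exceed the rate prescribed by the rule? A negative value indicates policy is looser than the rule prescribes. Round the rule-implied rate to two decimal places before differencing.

0.85 pp

Output 5.0% below potential → (y − y*) = -5.0.
i = 2.1 + 2.5 + 1.5 × (3.2 − 2.5) + 0.5 × (-5.0)
   = 2.1 + 2.5 + 1.05 − 2.5 = 3.15
Deviation = 4.00 − 3.15 = 0.85 pp.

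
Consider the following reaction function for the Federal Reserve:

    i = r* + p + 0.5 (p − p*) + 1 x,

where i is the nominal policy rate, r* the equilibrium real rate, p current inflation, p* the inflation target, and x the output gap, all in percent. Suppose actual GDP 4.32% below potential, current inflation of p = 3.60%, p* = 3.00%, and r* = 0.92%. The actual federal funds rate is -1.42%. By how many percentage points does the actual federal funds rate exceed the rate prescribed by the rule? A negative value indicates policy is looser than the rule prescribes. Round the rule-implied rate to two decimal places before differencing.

Output 4.32% below potential → x = -4.32.
i = 0.92 + 3.60 + 0.5 × (3.60 − 3.00) + 1 × (-4.32)
   = 0.92 + 3.6 + 0.3 − 4.32 = 0.50
Deviation = -1.42 − 0.50 = -1.92 pp.

-1.92 pp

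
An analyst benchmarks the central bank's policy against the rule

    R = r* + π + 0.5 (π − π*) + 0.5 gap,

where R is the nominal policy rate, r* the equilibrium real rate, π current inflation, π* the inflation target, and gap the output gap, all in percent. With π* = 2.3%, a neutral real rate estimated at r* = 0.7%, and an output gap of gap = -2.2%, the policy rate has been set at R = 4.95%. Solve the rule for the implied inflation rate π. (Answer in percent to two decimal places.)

Collecting π: R = r* + (1 + 0.5) π − 0.5 π* + 0.5 gap
1.5 π = 4.95 − 0.7 + 0.5 × 2.3 − 0.5 × (-2.2) = 6.5
π = 6.5 / 1.5 = 4.33

4.33%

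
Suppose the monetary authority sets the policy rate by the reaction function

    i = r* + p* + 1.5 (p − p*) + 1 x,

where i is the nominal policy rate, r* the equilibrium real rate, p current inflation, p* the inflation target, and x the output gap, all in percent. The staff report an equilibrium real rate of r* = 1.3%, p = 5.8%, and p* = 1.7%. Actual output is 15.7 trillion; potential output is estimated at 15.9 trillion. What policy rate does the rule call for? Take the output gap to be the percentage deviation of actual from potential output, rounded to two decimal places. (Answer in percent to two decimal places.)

7.89%

Output gap = 100 × (15.7 − 15.9) / 15.9 = -1.26%.
i = 1.30 + 1.70 + 1.5 × (5.80 − 1.70) + 1 × (-1.26)
   = 1.30 + 1.7 + 6.15 − 1.26 = 7.89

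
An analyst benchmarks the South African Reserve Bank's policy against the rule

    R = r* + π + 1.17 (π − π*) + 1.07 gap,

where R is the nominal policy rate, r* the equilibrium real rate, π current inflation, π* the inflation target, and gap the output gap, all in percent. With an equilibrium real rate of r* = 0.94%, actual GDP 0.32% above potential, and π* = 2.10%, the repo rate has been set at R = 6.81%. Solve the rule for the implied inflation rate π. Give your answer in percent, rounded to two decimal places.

Output 0.32% above potential → gap = 0.32.
Collecting π: R = r* + (1 + 1.17) π − 1.17 π* + 1.07 gap
2.17 π = 6.81 − 0.94 + 1.17 × 2.10 − 1.07 × 0.32 = 7.9846
π = 7.9846 / 2.17 = 3.68

3.68%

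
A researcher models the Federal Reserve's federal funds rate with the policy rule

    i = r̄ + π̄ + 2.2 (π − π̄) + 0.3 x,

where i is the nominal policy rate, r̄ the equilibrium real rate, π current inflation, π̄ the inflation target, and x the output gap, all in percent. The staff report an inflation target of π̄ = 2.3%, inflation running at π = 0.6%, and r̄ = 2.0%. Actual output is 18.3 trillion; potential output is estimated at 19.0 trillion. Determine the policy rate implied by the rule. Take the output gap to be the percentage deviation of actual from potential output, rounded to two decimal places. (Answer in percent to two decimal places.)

Output gap = 100 × (18.3 − 19.0) / 19.0 = -3.68%.
i = 2.00 + 2.30 + 2.2 × (0.60 − 2.30) + 0.3 × (-3.68)
   = 2.00 + 2.3 − 3.74 − 1.104 = -0.54

-0.54%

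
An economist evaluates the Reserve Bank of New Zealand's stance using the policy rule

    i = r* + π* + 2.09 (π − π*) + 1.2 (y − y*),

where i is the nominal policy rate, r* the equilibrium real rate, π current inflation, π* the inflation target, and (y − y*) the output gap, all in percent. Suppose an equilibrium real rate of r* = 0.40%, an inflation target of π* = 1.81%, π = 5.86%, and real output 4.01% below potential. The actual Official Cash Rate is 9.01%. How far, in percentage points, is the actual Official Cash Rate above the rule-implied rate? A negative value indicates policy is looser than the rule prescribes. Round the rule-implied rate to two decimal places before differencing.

Output 4.01% below potential → (y − y*) = -4.01.
i = 0.40 + 1.81 + 2.09 × (5.86 − 1.81) + 1.2 × (-4.01)
   = 0.40 + 1.81 + 8.4645 − 4.812 = 5.86
Deviation = 9.01 − 5.86 = 3.15 pp.

3.15 pp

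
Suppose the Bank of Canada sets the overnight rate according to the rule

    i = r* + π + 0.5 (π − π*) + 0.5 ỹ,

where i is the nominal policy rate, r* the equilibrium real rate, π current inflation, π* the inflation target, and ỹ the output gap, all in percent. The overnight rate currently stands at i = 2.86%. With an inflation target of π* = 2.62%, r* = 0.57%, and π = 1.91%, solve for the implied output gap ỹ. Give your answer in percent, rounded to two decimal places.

0.5 ỹ = 2.86 − 0.57 − 1.91 − 0.5 × (1.91 − 2.62) = 0.735
ỹ = 0.735 / 0.5 = 1.47

1.47%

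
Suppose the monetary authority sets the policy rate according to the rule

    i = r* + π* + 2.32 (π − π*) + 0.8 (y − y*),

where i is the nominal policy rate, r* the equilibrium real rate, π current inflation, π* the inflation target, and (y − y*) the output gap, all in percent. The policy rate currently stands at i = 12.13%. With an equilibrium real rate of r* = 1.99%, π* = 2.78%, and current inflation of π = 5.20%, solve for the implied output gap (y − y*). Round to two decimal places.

0.8 (y − y*) = 12.13 − 1.99 − 2.78 − 2.32 × (5.20 − 2.78) = 1.7456
(y − y*) = 1.7456 / 0.8 = 2.18

2.18%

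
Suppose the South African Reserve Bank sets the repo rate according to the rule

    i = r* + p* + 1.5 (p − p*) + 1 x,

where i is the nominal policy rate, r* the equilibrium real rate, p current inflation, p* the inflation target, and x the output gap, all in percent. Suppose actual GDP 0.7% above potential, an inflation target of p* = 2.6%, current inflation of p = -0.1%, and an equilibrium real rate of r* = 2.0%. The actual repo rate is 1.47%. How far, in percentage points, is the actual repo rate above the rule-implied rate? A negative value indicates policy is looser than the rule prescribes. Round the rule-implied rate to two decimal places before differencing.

Output 0.7% above potential → x = 0.7.
i = 2.0 + 2.6 + 1.5 × (-0.1 − 2.6) + 1 × 0.7
   = 2.0 + 2.6 − 4.05 + 0.7 = 1.25
Deviation = 1.47 − 1.25 = 0.22 pp.

0.22 pp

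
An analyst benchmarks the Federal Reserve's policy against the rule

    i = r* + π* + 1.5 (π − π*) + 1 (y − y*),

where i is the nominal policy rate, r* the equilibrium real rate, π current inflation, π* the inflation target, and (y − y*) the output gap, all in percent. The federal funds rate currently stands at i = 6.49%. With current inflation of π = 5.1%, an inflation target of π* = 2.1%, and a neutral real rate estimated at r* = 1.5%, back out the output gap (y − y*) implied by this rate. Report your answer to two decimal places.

1 (y − y*) = 6.49 − 1.5 − 2.1 − 1.5 × (5.1 − 2.1) = -1.61
(y − y*) = -1.61 / 1 = -1.61

-1.61%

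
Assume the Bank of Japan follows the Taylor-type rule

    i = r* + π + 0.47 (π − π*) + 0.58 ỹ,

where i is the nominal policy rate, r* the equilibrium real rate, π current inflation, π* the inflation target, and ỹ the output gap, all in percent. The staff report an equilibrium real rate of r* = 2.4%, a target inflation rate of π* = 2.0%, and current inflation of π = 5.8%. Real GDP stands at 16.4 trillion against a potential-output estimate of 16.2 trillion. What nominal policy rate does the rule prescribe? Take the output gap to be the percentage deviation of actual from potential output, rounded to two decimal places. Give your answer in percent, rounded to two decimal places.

10.70%

Output gap = 100 × (16.4 − 16.2) / 16.2 = 1.23%.
i = 2.40 + 5.80 + 0.47 × (5.80 − 2.00) + 0.58 × 1.23
   = 2.40 + 5.8 + 1.786 + 0.7134 = 10.70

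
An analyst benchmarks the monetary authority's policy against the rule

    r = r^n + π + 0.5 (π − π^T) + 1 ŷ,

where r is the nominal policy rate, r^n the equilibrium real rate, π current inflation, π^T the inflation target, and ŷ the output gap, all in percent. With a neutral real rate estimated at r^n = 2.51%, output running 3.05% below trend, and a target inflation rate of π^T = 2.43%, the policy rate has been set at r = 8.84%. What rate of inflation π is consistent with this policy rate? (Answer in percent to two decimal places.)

7.06%

Output 3.05% below potential → ŷ = -3.05.
Collecting π: r = r^n + (1 + 0.5) π − 0.5 π^T + 1 ŷ
1.5 π = 8.84 − 2.51 + 0.5 × 2.43 − 1 × (-3.05) = 10.595
π = 10.595 / 1.5 = 7.06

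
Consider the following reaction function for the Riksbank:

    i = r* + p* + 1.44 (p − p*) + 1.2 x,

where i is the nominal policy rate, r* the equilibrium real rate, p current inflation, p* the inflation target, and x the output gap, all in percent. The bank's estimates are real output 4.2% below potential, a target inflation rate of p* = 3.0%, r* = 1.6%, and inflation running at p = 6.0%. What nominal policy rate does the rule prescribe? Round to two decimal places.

3.88%

Output 4.2% below potential → x = -4.2.
i = 1.6 + 3.0 + 1.44 × (6.0 − 3.0) + 1.2 × (-4.2)
   = 1.6 + 3 + 4.32 − 5.04 = 3.88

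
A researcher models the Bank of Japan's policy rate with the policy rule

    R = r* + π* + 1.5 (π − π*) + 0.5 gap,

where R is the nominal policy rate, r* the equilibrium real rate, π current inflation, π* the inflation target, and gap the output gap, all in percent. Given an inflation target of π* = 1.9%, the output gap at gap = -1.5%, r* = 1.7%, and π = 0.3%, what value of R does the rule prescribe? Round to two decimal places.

R = 1.7 + 1.9 + 1.5 × (0.3 − 1.9) + 0.5 × (-1.5)
   = 1.7 + 1.9 − 2.4 − 0.75 = 0.45

0.45%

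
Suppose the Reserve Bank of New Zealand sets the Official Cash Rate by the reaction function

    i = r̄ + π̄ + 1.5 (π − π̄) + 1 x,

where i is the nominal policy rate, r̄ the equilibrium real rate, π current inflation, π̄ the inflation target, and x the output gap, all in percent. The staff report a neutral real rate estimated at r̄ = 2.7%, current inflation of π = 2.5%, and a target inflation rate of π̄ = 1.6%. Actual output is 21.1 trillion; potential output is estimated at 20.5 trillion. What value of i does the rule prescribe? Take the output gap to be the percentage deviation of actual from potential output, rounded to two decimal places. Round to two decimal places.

8.58%

Output gap = 100 × (21.1 − 20.5) / 20.5 = 2.93%.
i = 2.70 + 1.60 + 1.5 × (2.50 − 1.60) + 1 × 2.93
   = 2.70 + 1.6 + 1.35 + 2.93 = 8.58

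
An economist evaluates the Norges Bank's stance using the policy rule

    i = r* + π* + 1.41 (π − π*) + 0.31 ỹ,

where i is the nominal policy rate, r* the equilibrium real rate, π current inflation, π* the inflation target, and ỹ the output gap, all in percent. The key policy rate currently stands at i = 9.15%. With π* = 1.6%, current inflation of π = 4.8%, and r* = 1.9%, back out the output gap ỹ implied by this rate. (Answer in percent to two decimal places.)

3.67%

0.31 ỹ = 9.15 − 1.9 − 1.6 − 1.41 × (4.8 − 1.6) = 1.138
ỹ = 1.138 / 0.31 = 3.67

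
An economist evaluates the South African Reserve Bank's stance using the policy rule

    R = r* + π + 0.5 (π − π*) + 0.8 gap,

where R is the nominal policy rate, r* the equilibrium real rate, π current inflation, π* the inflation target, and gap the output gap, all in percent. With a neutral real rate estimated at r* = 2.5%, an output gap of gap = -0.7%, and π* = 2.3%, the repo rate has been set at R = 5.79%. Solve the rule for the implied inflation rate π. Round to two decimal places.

3.33%

Collecting π: R = r* + (1 + 0.5) π − 0.5 π* + 0.8 gap
1.5 π = 5.79 − 2.5 + 0.5 × 2.3 − 0.8 × (-0.7) = 5
π = 5 / 1.5 = 3.33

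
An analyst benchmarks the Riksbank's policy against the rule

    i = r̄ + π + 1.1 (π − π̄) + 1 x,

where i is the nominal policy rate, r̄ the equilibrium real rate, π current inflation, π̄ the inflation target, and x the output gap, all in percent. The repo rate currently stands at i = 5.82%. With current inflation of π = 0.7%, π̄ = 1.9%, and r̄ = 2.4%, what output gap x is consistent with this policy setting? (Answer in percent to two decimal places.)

1 x = 5.82 − 2.4 − 0.7 − 1.1 × (0.7 − 1.9) = 4.04
x = 4.04 / 1 = 4.04

4.04%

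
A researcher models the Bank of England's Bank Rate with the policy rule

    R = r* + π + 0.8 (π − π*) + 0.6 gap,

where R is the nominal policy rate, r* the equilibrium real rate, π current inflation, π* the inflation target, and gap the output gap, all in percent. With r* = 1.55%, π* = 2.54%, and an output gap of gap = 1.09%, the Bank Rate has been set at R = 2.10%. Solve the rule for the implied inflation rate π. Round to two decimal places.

1.07%

Collecting π: R = r* + (1 + 0.8) π − 0.8 π* + 0.6 gap
1.8 π = 2.10 − 1.55 + 0.8 × 2.54 − 0.6 × 1.09 = 1.928
π = 1.928 / 1.8 = 1.07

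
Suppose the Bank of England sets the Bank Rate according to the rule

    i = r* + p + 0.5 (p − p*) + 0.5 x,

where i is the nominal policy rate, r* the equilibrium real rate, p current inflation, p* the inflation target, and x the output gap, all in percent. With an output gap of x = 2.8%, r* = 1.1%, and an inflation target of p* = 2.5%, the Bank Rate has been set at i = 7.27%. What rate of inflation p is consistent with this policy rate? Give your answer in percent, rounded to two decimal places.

Collecting p: i = r* + (1 + 0.5) p − 0.5 p* + 0.5 x
1.5 p = 7.27 − 1.1 + 0.5 × 2.5 − 0.5 × 2.8 = 6.02
p = 6.02 / 1.5 = 4.01

4.01%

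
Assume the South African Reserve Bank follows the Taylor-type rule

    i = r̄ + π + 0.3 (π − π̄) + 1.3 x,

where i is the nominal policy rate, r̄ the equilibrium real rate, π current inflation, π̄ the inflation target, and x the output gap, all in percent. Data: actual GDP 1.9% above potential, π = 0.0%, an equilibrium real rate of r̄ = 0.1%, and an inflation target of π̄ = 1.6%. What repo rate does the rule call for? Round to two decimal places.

2.09%

Output 1.9% above potential → x = 1.9.
i = 0.1 + 0.0 + 0.3 × (0.0 − 1.6) + 1.3 × 1.9
   = 0.1 + 0 − 0.48 + 2.47 = 2.09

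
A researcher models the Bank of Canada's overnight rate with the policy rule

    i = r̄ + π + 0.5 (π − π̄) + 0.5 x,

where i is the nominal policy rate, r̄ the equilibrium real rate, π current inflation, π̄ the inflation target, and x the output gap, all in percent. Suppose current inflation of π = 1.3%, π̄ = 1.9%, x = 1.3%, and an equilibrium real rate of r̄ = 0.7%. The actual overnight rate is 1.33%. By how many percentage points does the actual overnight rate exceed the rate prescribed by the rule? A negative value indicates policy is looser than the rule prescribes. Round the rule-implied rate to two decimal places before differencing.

i = 0.7 + 1.3 + 0.5 × (1.3 − 1.9) + 0.5 × 1.3
   = 0.7 + 1.3 − 0.3 + 0.65 = 2.35
Deviation = 1.33 − 2.35 = -1.02 pp.

-1.02 pp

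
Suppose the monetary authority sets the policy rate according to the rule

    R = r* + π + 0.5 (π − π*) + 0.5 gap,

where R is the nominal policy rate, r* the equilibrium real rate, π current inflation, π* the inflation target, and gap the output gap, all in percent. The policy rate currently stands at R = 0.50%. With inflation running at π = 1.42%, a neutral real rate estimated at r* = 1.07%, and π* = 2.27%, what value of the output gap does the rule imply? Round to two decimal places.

-3.13%

0.5 gap = 0.50 − 1.07 − 1.42 − 0.5 × (1.42 − 2.27) = -1.565
gap = -1.565 / 0.5 = -3.13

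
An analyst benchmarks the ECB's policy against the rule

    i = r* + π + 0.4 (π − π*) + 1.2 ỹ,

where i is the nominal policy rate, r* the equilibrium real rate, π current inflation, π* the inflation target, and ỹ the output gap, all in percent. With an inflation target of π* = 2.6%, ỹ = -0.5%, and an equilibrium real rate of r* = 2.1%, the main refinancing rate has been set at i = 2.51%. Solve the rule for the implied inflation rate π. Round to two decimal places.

1.46%

Collecting π: i = r* + (1 + 0.4) π − 0.4 π* + 1.2 ỹ
1.4 π = 2.51 − 2.1 + 0.4 × 2.6 − 1.2 × (-0.5) = 2.05
π = 2.05 / 1.4 = 1.46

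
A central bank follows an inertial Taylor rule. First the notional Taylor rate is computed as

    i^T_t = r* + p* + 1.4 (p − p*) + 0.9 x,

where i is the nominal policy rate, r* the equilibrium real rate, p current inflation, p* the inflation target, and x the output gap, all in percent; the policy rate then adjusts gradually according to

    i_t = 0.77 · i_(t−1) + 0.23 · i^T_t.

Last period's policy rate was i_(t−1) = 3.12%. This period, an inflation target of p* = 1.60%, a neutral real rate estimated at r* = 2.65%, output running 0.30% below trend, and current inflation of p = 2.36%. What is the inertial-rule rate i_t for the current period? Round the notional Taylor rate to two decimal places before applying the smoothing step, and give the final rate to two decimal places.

Output 0.30% below potential → x = -0.30.
i^T_t = 2.65 + 1.60 + 1.4 × (2.36 − 1.60) + 0.9 × (-0.30)
   = 2.65 + 1.6 + 1.064 − 0.27 = 5.04
i_t = 0.77 × 3.12 + 0.23 × 5.04 = 2.4024 + 1.1592 = 3.56

3.56%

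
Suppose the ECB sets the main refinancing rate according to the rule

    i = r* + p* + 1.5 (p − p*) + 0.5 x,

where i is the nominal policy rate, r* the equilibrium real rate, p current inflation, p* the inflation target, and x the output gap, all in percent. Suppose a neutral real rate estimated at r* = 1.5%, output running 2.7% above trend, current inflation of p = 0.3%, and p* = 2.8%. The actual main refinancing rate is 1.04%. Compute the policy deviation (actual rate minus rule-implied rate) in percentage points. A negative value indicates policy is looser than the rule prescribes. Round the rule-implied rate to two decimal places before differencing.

-0.86 pp

Output 2.7% above potential → x = 2.7.
i = 1.5 + 2.8 + 1.5 × (0.3 − 2.8) + 0.5 × 2.7
   = 1.5 + 2.8 − 3.75 + 1.35 = 1.90
Deviation = 1.04 − 1.90 = -0.86 pp.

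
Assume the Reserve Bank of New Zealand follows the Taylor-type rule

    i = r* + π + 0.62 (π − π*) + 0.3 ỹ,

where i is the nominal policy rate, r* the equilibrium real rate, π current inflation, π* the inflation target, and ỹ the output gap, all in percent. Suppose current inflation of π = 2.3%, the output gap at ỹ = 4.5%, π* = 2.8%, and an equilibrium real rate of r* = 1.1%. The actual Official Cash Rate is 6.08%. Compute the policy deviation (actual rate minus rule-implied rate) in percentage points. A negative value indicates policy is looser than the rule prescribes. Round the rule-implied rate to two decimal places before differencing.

1.64 pp

i = 1.1 + 2.3 + 0.62 × (2.3 − 2.8) + 0.3 × 4.5
   = 1.1 + 2.3 − 0.31 + 1.35 = 4.44
Deviation = 6.08 − 4.44 = 1.64 pp.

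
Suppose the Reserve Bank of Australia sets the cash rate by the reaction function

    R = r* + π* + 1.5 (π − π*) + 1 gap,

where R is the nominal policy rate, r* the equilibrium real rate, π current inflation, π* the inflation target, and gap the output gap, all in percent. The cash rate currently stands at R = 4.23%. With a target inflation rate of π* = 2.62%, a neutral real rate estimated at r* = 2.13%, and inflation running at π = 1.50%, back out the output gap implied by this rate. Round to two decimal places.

1 gap = 4.23 − 2.13 − 2.62 − 1.5 × (1.50 − 2.62) = 1.16
gap = 1.16 / 1 = 1.16

1.16%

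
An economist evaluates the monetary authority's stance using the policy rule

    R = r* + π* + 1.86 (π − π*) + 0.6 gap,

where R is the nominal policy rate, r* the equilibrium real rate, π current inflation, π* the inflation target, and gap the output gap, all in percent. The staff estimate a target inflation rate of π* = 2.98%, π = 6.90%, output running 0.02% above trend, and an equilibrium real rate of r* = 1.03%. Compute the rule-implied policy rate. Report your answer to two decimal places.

11.31%

Output 0.02% above potential → gap = 0.02.
R = 1.03 + 2.98 + 1.86 × (6.90 − 2.98) + 0.6 × 0.02
   = 1.03 + 2.98 + 7.2912 + 0.012 = 11.31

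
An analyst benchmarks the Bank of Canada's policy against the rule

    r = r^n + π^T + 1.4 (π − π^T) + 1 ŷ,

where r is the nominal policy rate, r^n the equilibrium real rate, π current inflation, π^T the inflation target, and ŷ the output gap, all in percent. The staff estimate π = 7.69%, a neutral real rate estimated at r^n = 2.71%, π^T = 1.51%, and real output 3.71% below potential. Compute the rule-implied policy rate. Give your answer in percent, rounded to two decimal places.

Output 3.71% below potential → ŷ = -3.71.
r = 2.71 + 1.51 + 1.4 × (7.69 − 1.51) + 1 × (-3.71)
   = 2.71 + 1.51 + 8.652 − 3.71 = 9.16

9.16%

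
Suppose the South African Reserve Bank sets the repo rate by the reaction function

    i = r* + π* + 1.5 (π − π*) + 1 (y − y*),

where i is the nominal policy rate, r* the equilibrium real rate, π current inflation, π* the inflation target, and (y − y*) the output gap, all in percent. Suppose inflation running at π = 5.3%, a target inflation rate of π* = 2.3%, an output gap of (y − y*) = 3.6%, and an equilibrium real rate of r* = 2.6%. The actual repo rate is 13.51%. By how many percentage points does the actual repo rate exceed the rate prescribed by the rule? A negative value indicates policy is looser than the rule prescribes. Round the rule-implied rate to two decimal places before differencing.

i = 2.6 + 2.3 + 1.5 × (5.3 − 2.3) + 1 × 3.6
   = 2.6 + 2.3 + 4.5 + 3.6 = 13.00
Deviation = 13.51 − 13.00 = 0.51 pp.

0.51 pp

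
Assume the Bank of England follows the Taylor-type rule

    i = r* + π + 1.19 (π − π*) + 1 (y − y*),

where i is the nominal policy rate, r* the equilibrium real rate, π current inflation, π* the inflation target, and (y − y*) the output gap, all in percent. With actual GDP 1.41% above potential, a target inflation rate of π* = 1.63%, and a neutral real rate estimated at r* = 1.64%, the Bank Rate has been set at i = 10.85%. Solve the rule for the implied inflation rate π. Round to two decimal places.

4.45%

Output 1.41% above potential → (y − y*) = 1.41.
Collecting π: i = r* + (1 + 1.19) π − 1.19 π* + 1 (y − y*)
2.19 π = 10.85 − 1.64 + 1.19 × 1.63 − 1 × 1.41 = 9.7397
π = 9.7397 / 2.19 = 4.45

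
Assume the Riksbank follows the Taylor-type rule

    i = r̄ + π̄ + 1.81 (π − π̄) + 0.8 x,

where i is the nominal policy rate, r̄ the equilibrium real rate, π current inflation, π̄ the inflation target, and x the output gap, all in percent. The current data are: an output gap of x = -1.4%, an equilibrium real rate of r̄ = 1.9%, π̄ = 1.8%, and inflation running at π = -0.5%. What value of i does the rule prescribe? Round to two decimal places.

i = 1.9 + 1.8 + 1.81 × (-0.5 − 1.8) + 0.8 × (-1.4)
   = 1.9 + 1.8 − 4.163 − 1.12 = -1.58

-1.58%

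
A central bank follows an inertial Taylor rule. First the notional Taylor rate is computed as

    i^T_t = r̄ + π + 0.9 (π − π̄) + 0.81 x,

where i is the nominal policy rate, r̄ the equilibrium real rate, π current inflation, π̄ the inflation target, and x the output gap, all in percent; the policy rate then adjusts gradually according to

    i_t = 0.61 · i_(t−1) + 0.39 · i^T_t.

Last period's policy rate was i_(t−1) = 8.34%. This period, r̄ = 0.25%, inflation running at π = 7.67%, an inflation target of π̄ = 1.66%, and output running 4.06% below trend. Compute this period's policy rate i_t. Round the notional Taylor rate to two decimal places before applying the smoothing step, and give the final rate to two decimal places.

Output 4.06% below potential → x = -4.06.
i^T_t = 0.25 + 7.67 + 0.9 × (7.67 − 1.66) + 0.81 × (-4.06)
   = 0.25 + 7.67 + 5.409 − 3.2886 = 10.04
i_t = 0.61 × 8.34 + 0.39 × 10.04 = 5.0874 + 3.9156 = 9.00

9.00%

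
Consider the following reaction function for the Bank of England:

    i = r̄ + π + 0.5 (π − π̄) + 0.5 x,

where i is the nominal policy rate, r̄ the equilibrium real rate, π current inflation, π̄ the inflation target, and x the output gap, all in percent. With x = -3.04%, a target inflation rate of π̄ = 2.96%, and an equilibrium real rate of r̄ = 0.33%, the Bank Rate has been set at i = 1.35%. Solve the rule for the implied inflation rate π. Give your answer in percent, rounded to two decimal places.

Collecting π: i = r̄ + (1 + 0.5) π − 0.5 π̄ + 0.5 x
1.5 π = 1.35 − 0.33 + 0.5 × 2.96 − 0.5 × (-3.04) = 4.02
π = 4.02 / 1.5 = 2.68

2.68%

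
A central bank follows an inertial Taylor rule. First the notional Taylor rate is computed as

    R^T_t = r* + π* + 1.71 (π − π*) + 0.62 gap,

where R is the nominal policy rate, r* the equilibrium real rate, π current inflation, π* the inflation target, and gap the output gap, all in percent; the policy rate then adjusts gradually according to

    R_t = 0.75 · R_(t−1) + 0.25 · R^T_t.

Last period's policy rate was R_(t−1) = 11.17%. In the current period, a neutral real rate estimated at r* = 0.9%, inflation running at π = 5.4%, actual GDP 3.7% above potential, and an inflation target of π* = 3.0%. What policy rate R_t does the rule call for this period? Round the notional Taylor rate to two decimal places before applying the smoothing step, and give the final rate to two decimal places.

Output 3.7% above potential → gap = 3.7.
R^T_t = 0.9 + 3.0 + 1.71 × (5.4 − 3.0) + 0.62 × 3.7
   = 0.9 + 3 + 4.104 + 2.294 = 10.30
R_t = 0.75 × 11.17 + 0.25 × 10.30 = 8.3775 + 2.575 = 10.95

10.95%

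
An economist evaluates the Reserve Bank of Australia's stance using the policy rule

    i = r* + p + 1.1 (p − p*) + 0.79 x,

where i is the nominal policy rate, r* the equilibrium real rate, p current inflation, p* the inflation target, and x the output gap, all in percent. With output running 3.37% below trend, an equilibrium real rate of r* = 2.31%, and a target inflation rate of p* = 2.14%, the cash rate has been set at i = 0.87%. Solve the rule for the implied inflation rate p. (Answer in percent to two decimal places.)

1.70%

Output 3.37% below potential → x = -3.37.
Collecting p: i = r* + (1 + 1.1) p − 1.1 p* + 0.79 x
2.1 p = 0.87 − 2.31 + 1.1 × 2.14 − 0.79 × (-3.37) = 3.5763
p = 3.5763 / 2.1 = 1.70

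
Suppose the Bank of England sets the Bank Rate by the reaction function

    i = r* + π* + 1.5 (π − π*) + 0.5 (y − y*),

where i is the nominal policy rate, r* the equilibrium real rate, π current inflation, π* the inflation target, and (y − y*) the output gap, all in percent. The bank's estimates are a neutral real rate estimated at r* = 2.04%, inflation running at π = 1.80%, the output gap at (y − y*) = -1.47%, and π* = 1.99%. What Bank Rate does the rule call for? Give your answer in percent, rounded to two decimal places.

3.01%

i = 2.04 + 1.99 + 1.5 × (1.80 − 1.99) + 0.5 × (-1.47)
   = 2.04 + 1.99 − 0.285 − 0.735 = 3.01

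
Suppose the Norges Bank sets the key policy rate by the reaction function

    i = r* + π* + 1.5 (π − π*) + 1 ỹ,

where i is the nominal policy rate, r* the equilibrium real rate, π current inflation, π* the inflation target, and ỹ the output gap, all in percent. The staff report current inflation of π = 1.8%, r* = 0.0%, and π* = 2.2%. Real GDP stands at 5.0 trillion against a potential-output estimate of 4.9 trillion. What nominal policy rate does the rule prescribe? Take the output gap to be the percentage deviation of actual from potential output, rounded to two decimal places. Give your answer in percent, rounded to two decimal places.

Output gap = 100 × (5.0 − 4.9) / 4.9 = 2.04%.
i = 0.00 + 2.20 + 1.5 × (1.80 − 2.20) + 1 × 2.04
   = 0.00 + 2.2 − 0.6 + 2.04 = 3.64

3.64%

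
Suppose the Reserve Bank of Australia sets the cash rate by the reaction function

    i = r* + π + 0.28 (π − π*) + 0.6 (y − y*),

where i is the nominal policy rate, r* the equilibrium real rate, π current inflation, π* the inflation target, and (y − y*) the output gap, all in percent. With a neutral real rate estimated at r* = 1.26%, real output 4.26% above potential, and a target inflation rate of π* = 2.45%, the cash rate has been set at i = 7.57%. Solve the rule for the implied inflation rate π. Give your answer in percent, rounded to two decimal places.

Output 4.26% above potential → (y − y*) = 4.26.
Collecting π: i = r* + (1 + 0.28) π − 0.28 π* + 0.6 (y − y*)
1.28 π = 7.57 − 1.26 + 0.28 × 2.45 − 0.6 × 4.26 = 4.44
π = 4.44 / 1.28 = 3.47

3.47%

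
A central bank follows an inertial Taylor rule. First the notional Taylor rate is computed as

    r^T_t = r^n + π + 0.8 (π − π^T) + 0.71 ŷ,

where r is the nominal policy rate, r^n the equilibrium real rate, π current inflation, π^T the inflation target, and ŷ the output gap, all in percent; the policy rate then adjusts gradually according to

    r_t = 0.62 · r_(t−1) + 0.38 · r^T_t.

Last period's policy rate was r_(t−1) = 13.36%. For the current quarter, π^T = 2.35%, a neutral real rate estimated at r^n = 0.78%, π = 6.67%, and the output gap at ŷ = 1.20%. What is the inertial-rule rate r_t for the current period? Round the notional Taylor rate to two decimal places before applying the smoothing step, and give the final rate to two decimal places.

12.75%

r^T_t = 0.78 + 6.67 + 0.8 × (6.67 − 2.35) + 0.71 × 1.20
   = 0.78 + 6.67 + 3.456 + 0.852 = 11.76
r_t = 0.62 × 13.36 + 0.38 × 11.76 = 8.2832 + 4.4688 = 12.75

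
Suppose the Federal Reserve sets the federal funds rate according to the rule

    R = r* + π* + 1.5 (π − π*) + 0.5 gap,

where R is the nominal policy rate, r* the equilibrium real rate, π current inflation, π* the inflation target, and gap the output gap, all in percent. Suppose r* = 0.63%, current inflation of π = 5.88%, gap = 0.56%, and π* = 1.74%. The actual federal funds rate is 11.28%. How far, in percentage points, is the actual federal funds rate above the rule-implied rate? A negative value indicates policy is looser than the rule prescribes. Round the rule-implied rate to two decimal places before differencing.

2.42 pp

R = 0.63 + 1.74 + 1.5 × (5.88 − 1.74) + 0.5 × 0.56
   = 0.63 + 1.74 + 6.21 + 0.28 = 8.86
Deviation = 11.28 − 8.86 = 2.42 pp.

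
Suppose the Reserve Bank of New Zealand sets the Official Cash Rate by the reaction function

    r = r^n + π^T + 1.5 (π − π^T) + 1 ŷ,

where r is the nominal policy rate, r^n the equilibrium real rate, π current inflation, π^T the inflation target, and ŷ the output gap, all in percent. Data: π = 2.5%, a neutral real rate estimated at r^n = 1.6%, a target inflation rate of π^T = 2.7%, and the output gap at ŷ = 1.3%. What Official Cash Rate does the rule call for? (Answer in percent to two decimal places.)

r = 1.6 + 2.7 + 1.5 × (2.5 − 2.7) + 1 × 1.3
   = 1.6 + 2.7 − 0.3 + 1.3 = 5.30

5.30%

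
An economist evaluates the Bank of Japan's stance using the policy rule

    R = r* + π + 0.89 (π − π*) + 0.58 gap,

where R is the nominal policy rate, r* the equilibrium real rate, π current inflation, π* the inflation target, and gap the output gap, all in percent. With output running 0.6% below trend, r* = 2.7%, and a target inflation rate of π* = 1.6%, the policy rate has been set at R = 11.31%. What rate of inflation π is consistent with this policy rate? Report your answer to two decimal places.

Output 0.6% below potential → gap = -0.6.
Collecting π: R = r* + (1 + 0.89) π − 0.89 π* + 0.58 gap
1.89 π = 11.31 − 2.7 + 0.89 × 1.6 − 0.58 × (-0.6) = 10.382
π = 10.382 / 1.89 = 5.49

5.49%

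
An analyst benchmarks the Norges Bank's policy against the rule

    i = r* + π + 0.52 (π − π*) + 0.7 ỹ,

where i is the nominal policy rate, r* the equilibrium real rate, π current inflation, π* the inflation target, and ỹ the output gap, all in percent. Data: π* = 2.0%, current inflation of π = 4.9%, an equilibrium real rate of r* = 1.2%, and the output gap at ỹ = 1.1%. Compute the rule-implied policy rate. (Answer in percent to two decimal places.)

8.38%

i = 1.2 + 4.9 + 0.52 × (4.9 − 2.0) + 0.7 × 1.1
   = 1.2 + 4.9 + 1.508 + 0.77 = 8.38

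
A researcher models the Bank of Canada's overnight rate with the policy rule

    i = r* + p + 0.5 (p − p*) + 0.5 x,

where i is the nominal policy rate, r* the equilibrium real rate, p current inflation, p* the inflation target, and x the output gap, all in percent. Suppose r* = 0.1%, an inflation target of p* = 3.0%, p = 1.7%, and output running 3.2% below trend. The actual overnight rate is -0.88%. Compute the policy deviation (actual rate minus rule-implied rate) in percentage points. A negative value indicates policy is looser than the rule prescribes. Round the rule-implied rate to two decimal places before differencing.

-0.43 pp

Output 3.2% below potential → x = -3.2.
i = 0.1 + 1.7 + 0.5 × (1.7 − 3.0) + 0.5 × (-3.2)
   = 0.1 + 1.7 − 0.65 − 1.6 = -0.45
Deviation = -0.88 − (-0.45) = -0.43 pp.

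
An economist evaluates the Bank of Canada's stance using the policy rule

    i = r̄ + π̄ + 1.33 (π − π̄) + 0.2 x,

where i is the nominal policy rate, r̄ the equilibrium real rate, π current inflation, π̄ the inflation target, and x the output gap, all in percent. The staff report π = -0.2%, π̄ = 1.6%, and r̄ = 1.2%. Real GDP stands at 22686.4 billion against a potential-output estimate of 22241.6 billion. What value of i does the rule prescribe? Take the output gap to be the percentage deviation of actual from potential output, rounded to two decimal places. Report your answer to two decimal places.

Output gap = 100 × (22686.4 − 22241.6) / 22241.6 = 2.00%.
i = 1.20 + 1.60 + 1.33 × (-0.20 − 1.60) + 0.2 × 2.00
   = 1.20 + 1.6 − 2.394 + 0.4 = 0.81

0.81%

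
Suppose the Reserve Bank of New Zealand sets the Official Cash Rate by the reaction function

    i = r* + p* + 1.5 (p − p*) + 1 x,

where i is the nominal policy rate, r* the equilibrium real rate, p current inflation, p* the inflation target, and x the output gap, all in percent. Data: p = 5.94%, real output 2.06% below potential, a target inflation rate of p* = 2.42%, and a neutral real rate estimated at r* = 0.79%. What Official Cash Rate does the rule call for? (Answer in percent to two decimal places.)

Output 2.06% below potential → x = -2.06.
i = 0.79 + 2.42 + 1.5 × (5.94 − 2.42) + 1 × (-2.06)
   = 0.79 + 2.42 + 5.28 − 2.06 = 6.43

6.43%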